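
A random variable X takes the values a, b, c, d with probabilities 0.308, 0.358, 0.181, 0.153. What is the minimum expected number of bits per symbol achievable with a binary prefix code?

Repeatedly combine the two least-probable nodes; the expected code length is the sum of the merged weights.
merge 153/1000 + 181/1000 → 167/500
merge 77/250 + 167/500 → 321/500
merge 179/500 + 321/500 → 1
L = 167/500 + 321/500 + 1 = 247/125 = 1.976 bits/symbol.

1.976 bits/symbol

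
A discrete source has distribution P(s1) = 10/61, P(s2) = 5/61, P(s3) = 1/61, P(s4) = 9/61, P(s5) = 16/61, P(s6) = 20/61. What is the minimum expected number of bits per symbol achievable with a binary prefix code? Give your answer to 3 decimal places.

Repeatedly combine the two least-probable nodes; the expected code length is the sum of the merged weights.
merge 1/61 + 5/61 → 6/61
merge 6/61 + 9/61 → 15/61
merge 10/61 + 15/61 → 25/61
merge 16/61 + 20/61 → 36/61
merge 25/61 + 36/61 → 1
L = 6/61 + 15/61 + 25/61 + 36/61 + 1 = 143/61 ≈ 2.344 bits/symbol.

2.344 bits/symbol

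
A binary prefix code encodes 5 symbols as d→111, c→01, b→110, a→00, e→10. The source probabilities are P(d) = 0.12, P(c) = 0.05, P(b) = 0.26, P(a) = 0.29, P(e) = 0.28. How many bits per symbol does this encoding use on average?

2.38 bits/symbol

L̄ = Σ pᵢ·ℓᵢ = 0.12·3 + 0.05·2 + 0.26·3 + 0.29·2 + 0.28·2 = 2.38 bits/symbol.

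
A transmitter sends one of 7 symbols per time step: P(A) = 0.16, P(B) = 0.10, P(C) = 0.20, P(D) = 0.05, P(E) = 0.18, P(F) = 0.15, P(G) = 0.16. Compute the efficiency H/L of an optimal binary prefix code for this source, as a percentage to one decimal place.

98.0%

Entropy H = −Σ p log₂ p ≈ 2.7146 bits.
Huffman merges: 1/20+1/10→3/20; 3/20+3/20→3/10; 4/25+4/25→8/25; 9/50+1/5→19/50; 3/10+8/25→31/50; 19/50+31/50→1. L = 277/100 ≈ 2.7700.
Efficiency = H/L = 2.7146/2.7700 = 98.0%.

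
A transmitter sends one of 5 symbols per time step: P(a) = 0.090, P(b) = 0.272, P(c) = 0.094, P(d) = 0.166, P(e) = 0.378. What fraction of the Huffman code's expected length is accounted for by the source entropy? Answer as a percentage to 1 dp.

Entropy H = −Σ p log₂ p ≈ 2.1048 bits.
Huffman merges: 9/100+47/500→23/125; 83/500+23/125→7/20; 34/125+7/20→311/500; 189/500+311/500→1. L = 539/250 ≈ 2.1560.
Efficiency = H/L = 2.1048/2.1560 = 97.6%.

97.6%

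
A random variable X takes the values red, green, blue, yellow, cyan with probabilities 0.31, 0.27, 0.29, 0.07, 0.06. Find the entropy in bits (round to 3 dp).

2.064 bits

H = −Σ pᵢ log₂ pᵢ.
−0.31·log₂(0.31) = 0.5238
−0.27·log₂(0.27) = 0.5100
−0.29·log₂(0.29) = 0.5179
−0.07·log₂(0.07) = 0.2686
−0.06·log₂(0.06) = 0.2435
Sum ≈ 2.0638 → 2.064 bits.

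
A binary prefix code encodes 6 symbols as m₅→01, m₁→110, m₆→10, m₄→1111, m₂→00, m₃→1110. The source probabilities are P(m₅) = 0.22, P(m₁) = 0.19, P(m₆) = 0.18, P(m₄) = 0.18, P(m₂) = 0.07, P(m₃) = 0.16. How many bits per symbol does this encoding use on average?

2.87 bits/symbol

L̄ = Σ pᵢ·ℓᵢ = 0.22·2 + 0.19·3 + 0.18·2 + 0.18·4 + 0.07·2 + 0.16·4 = 2.87 bits/symbol.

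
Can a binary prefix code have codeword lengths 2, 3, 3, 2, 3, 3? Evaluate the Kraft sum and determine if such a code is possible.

With common denominator 2^3 = 8: Σ 2^(−ℓᵢ) = 2/8 + 1/8 + 1/8 + 2/8 + 1/8 + 1/8 = 8/8 = 1.
Kraft's inequality requires Σ ≤ 1; here Σ = 1 ≤ 1, so such a prefix code exists.

1; yes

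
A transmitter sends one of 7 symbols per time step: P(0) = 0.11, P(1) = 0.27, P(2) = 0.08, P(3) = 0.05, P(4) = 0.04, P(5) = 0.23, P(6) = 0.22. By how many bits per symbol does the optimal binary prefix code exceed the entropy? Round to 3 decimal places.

0.018 bits

Entropy H = −Σ p log₂ p ≈ 2.5219 bits.
Huffman merges: 1/25+1/20→9/100; 2/25+9/100→17/100; 11/100+17/100→7/25; 11/50+23/100→9/20; 27/100+7/25→11/20; 9/20+11/20→1. L = 127/50 ≈ 2.5400.
L − H = 2.5400 − 2.5219 = 0.018 bits.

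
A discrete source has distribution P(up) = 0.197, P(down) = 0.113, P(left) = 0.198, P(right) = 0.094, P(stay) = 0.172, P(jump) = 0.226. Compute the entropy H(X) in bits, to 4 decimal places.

2.5221 bits

H = −Σ pᵢ log₂ pᵢ.
−0.197·log₂(0.197) = 0.4617
−0.113·log₂(0.113) = 0.3555
−0.198·log₂(0.198) = 0.4626
−0.094·log₂(0.094) = 0.3207
−0.172·log₂(0.172) = 0.4368
−0.226·log₂(0.226) = 0.4849
Sum ≈ 2.5221 → 2.5221 bits.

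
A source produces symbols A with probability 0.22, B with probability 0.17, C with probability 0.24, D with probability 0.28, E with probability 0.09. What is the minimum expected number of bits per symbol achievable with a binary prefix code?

2.26 bits/symbol

Repeatedly combine the two least-probable nodes; the expected code length is the sum of the merged weights.
merge 9/100 + 17/100 → 13/50
merge 11/50 + 6/25 → 23/50
merge 13/50 + 7/25 → 27/50
merge 23/50 + 27/50 → 1
L = 13/50 + 23/50 + 27/50 + 1 = 113/50 = 2.26 bits/symbol.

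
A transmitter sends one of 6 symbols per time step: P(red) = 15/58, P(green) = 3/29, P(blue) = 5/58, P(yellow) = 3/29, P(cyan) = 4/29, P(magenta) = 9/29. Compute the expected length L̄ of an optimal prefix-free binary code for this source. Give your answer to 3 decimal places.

2.431 bits/symbol

Repeatedly combine the two least-probable nodes; the expected code length is the sum of the merged weights.
merge 5/58 + 3/29 → 11/58
merge 3/29 + 4/29 → 7/29
merge 11/58 + 7/29 → 25/58
merge 15/58 + 9/29 → 33/58
merge 25/58 + 33/58 → 1
L = 11/58 + 7/29 + 25/58 + 33/58 + 1 = 141/58 ≈ 2.431 bits/symbol.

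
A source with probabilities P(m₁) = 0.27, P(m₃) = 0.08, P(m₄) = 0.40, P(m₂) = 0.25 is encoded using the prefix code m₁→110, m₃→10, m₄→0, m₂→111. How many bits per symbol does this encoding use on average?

L̄ = Σ pᵢ·ℓᵢ = 0.27·3 + 0.08·2 + 0.40·1 + 0.25·3 = 2.12 bits/symbol.

2.12 bits/symbol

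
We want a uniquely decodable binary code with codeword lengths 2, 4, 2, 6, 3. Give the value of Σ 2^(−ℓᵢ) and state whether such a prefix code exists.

With common denominator 2^6 = 64: Σ 2^(−ℓᵢ) = 16/64 + 4/64 + 16/64 + 1/64 + 8/64 = 45/64 = 0.703125.
Kraft's inequality requires Σ ≤ 1; here Σ = 0.703125 ≤ 1, so such a prefix code exists.

0.703125; yes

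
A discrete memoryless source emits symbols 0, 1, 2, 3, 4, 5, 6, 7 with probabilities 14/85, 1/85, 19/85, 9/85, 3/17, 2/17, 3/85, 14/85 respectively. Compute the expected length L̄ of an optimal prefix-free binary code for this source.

2.8 bits/symbol

Repeatedly combine the two least-probable nodes; the expected code length is the sum of the merged weights.
merge 1/85 + 3/85 → 4/85
merge 4/85 + 9/85 → 13/85
merge 2/17 + 13/85 → 23/85
merge 14/85 + 14/85 → 28/85
merge 3/17 + 19/85 → 2/5
merge 23/85 + 28/85 → 3/5
merge 2/5 + 3/5 → 1
L = 4/85 + 13/85 + 23/85 + 28/85 + 2/5 + 3/5 + 1 = 14/5 = 2.8 bits/symbol.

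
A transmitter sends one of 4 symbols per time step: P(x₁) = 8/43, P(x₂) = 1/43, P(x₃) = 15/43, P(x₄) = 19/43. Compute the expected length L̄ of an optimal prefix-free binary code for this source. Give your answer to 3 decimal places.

Repeatedly combine the two least-probable nodes; the expected code length is the sum of the merged weights.
merge 1/43 + 8/43 → 9/43
merge 9/43 + 15/43 → 24/43
merge 19/43 + 24/43 → 1
L = 9/43 + 24/43 + 1 = 76/43 ≈ 1.767 bits/symbol.

1.767 bits/symbol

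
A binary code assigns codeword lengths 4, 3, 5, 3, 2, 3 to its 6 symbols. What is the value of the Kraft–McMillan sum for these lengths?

With common denominator 2^5 = 32: Σ 2^(−ℓᵢ) = 2/32 + 4/32 + 1/32 + 4/32 + 8/32 + 4/32 = 23/32 = 0.71875.

0.71875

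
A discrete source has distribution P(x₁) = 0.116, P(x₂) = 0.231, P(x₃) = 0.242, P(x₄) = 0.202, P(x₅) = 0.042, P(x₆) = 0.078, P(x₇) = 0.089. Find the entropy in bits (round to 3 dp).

H = −Σ pᵢ log₂ pᵢ.
−0.116·log₂(0.116) = 0.3605
−0.231·log₂(0.231) = 0.4883
−0.242·log₂(0.242) = 0.4954
−0.202·log₂(0.202) = 0.4661
−0.042·log₂(0.042) = 0.1921
−0.078·log₂(0.078) = 0.2871
−0.089·log₂(0.089) = 0.3106
Sum ≈ 2.6001 → 2.600 bits.

2.600 bits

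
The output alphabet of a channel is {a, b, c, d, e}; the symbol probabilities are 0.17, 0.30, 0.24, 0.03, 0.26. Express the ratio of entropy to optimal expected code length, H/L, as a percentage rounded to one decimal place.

Entropy H = −Σ p log₂ p ≈ 2.1069 bits.
Huffman merges: 3/100+17/100→1/5; 1/5+6/25→11/25; 13/50+3/10→14/25; 11/25+14/25→1. L = 11/5 ≈ 2.2000.
Efficiency = H/L = 2.1069/2.2000 = 95.8%.

95.8%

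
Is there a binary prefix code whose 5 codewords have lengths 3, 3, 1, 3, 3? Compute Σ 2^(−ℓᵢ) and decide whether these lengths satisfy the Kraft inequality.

With common denominator 2^3 = 8: Σ 2^(−ℓᵢ) = 1/8 + 1/8 + 4/8 + 1/8 + 1/8 = 8/8 = 1.
Kraft's inequality requires Σ ≤ 1; here Σ = 1 ≤ 1, so such a prefix code exists.

1; yes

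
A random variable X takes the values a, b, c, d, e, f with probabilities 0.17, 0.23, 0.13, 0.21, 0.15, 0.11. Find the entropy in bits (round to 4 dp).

2.5386 bits

H = −Σ pᵢ log₂ pᵢ.
−0.17·log₂(0.17) = 0.4346
−0.23·log₂(0.23) = 0.4877
−0.13·log₂(0.13) = 0.3826
−0.21·log₂(0.21) = 0.4728
−0.15·log₂(0.15) = 0.4105
−0.11·log₂(0.11) = 0.3503
Sum ≈ 2.5386 → 2.5386 bits.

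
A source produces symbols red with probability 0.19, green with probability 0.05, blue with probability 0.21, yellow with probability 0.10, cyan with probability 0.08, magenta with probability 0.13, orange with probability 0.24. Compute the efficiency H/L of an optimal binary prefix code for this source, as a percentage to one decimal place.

Entropy H = −Σ p log₂ p ≈ 2.6446 bits.
Huffman merges: 1/20+2/25→13/100; 1/10+13/100→23/100; 13/100+19/100→8/25; 21/100+23/100→11/25; 6/25+8/25→14/25; 11/25+14/25→1. L = 67/25 ≈ 2.6800.
Efficiency = H/L = 2.6446/2.6800 = 98.7%.

98.7%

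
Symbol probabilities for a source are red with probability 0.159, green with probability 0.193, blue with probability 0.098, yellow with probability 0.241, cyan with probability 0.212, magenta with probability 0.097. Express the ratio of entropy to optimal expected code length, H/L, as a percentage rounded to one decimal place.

98.3%

Entropy H = −Σ p log₂ p ≈ 2.5039 bits.
Huffman merges: 97/1000+49/500→39/200; 159/1000+193/1000→44/125; 39/200+53/250→407/1000; 241/1000+44/125→593/1000; 407/1000+593/1000→1. L = 2547/1000 ≈ 2.5470.
Efficiency = H/L = 2.5039/2.5470 = 98.3%.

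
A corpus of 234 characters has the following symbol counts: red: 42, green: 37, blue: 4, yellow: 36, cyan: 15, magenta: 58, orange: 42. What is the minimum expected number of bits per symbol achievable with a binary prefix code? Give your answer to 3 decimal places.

Probabilities are the counts divided by 234.
Repeatedly combine the two least-probable nodes; the expected code length is the sum of the merged weights.
merge 2/117 + 5/78 → 19/234
merge 19/234 + 2/13 → 55/234
merge 37/234 + 7/39 → 79/234
merge 7/39 + 55/234 → 97/234
merge 29/117 + 79/234 → 137/234
merge 97/234 + 137/234 → 1
L = 19/234 + 55/234 + 79/234 + 97/234 + 137/234 + 1 = 69/26 ≈ 2.654 bits/symbol.

2.654 bits/symbol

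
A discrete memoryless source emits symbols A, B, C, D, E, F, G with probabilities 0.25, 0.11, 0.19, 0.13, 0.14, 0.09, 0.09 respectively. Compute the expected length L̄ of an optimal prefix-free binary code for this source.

2.74 bits/symbol

Repeatedly combine the two least-probable nodes; the expected code length is the sum of the merged weights.
merge 9/100 + 9/100 → 9/50
merge 11/100 + 13/100 → 6/25
merge 7/50 + 9/50 → 8/25
merge 19/100 + 6/25 → 43/100
merge 1/4 + 8/25 → 57/100
merge 43/100 + 57/100 → 1
L = 9/50 + 6/25 + 8/25 + 43/100 + 57/100 + 1 = 137/50 = 2.74 bits/symbol.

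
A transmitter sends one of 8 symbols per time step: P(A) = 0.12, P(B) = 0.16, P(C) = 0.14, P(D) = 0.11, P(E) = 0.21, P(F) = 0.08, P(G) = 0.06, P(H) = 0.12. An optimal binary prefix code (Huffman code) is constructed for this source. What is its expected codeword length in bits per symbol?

2.93 bits/symbol

Repeatedly combine the two least-probable nodes; the expected code length is the sum of the merged weights.
merge 3/50 + 2/25 → 7/50
merge 11/100 + 3/25 → 23/100
merge 3/25 + 7/50 → 13/50
merge 7/50 + 4/25 → 3/10
merge 21/100 + 23/100 → 11/25
merge 13/50 + 3/10 → 14/25
merge 11/25 + 14/25 → 1
L = 7/50 + 23/100 + 13/50 + 3/10 + 11/25 + 14/25 + 1 = 293/100 = 2.93 bits/symbol.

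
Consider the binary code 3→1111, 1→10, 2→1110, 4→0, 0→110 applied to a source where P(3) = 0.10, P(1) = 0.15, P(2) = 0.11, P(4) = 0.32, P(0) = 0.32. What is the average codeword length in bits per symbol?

2.42 bits/symbol

L̄ = Σ pᵢ·ℓᵢ = 0.10·4 + 0.15·2 + 0.11·4 + 0.32·1 + 0.32·3 = 2.42 bits/symbol.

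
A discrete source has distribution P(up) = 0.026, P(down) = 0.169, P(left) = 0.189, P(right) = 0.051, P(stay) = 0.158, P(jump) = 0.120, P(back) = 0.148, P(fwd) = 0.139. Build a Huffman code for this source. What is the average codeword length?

Repeatedly combine the two least-probable nodes; the expected code length is the sum of the merged weights.
merge 13/500 + 51/1000 → 77/1000
merge 77/1000 + 3/25 → 197/1000
merge 139/1000 + 37/250 → 287/1000
merge 79/500 + 169/1000 → 327/1000
merge 189/1000 + 197/1000 → 193/500
merge 287/1000 + 327/1000 → 307/500
merge 193/500 + 307/500 → 1
L = 77/1000 + 197/1000 + 287/1000 + 327/1000 + 193/500 + 307/500 + 1 = 361/125 = 2.888 bits/symbol.

2.888 bits/symbol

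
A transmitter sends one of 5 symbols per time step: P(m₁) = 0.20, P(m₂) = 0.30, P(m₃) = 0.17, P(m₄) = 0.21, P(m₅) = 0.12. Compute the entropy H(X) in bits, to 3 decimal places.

H = −Σ pᵢ log₂ pᵢ.
−0.20·log₂(0.20) = 0.4644
−0.30·log₂(0.30) = 0.5211
−0.17·log₂(0.17) = 0.4346
−0.21·log₂(0.21) = 0.4728
−0.12·log₂(0.12) = 0.3671
Sum ≈ 2.2600 → 2.260 bits.

2.260 bits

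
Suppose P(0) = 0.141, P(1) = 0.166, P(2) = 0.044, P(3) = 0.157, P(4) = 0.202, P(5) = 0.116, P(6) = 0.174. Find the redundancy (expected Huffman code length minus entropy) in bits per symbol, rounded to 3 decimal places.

Entropy H = −Σ p log₂ p ≈ 2.7118 bits.
Huffman merges: 11/250+29/250→4/25; 141/1000+157/1000→149/500; 4/25+83/500→163/500; 87/500+101/500→47/125; 149/500+163/500→78/125; 47/125+78/125→1. L = 348/125 ≈ 2.7840.
L − H = 2.7840 − 2.7118 = 0.072 bits.

0.072 bits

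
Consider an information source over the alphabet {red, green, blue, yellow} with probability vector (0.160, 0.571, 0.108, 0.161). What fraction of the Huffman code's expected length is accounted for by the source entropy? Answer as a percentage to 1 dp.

97.6%

Entropy H = −Σ p log₂ p ≈ 1.6556 bits.
Huffman merges: 27/250+4/25→67/250; 161/1000+67/250→429/1000; 429/1000+571/1000→1. L = 1697/1000 ≈ 1.6970.
Efficiency = H/L = 1.6556/1.6970 = 97.6%.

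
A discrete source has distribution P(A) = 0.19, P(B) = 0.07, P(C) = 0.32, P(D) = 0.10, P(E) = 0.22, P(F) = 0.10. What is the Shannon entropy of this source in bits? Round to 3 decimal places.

2.395 bits

H = −Σ pᵢ log₂ pᵢ.
−0.19·log₂(0.19) = 0.4552
−0.07·log₂(0.07) = 0.2686
−0.32·log₂(0.32) = 0.5260
−0.10·log₂(0.10) = 0.3322
−0.22·log₂(0.22) = 0.4806
−0.10·log₂(0.10) = 0.3322
Sum ≈ 2.3948 → 2.395 bits.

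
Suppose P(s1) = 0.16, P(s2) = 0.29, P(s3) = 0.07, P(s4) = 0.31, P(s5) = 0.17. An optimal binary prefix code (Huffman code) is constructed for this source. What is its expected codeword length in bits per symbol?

2.23 bits/symbol

Repeatedly combine the two least-probable nodes; the expected code length is the sum of the merged weights.
merge 7/100 + 4/25 → 23/100
merge 17/100 + 23/100 → 2/5
merge 29/100 + 31/100 → 3/5
merge 2/5 + 3/5 → 1
L = 23/100 + 2/5 + 3/5 + 1 = 223/100 = 2.23 bits/symbol.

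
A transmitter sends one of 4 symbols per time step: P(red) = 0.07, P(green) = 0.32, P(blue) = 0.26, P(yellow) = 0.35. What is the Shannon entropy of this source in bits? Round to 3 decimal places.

H = −Σ pᵢ log₂ pᵢ.
−0.07·log₂(0.07) = 0.2686
−0.32·log₂(0.32) = 0.5260
−0.26·log₂(0.26) = 0.5053
−0.35·log₂(0.35) = 0.5301
Sum ≈ 1.8300 → 1.830 bits.

1.830 bits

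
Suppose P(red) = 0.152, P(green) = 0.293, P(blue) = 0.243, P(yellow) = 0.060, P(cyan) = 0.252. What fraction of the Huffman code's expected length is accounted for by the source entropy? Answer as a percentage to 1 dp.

Entropy H = −Σ p log₂ p ≈ 2.1726 bits.
Huffman merges: 3/50+19/125→53/250; 53/250+243/1000→91/200; 63/250+293/1000→109/200; 91/200+109/200→1. L = 553/250 ≈ 2.2120.
Efficiency = H/L = 2.1726/2.2120 = 98.2%.

98.2%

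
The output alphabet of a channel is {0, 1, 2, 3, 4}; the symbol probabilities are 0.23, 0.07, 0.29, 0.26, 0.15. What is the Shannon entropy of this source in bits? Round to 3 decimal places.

2.190 bits

H = −Σ pᵢ log₂ pᵢ.
−0.23·log₂(0.23) = 0.4877
−0.07·log₂(0.07) = 0.2686
−0.29·log₂(0.29) = 0.5179
−0.26·log₂(0.26) = 0.5053
−0.15·log₂(0.15) = 0.4105
Sum ≈ 2.1900 → 2.190 bits.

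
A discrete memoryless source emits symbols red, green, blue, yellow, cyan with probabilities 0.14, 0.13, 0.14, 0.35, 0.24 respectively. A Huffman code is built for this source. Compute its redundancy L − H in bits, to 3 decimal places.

0.069 bits

Entropy H = −Σ p log₂ p ≈ 2.2011 bits.
Huffman merges: 13/100+7/50→27/100; 7/50+6/25→19/50; 27/100+7/20→31/50; 19/50+31/50→1. L = 227/100 ≈ 2.2700.
L − H = 2.2700 − 2.2011 = 0.069 bits.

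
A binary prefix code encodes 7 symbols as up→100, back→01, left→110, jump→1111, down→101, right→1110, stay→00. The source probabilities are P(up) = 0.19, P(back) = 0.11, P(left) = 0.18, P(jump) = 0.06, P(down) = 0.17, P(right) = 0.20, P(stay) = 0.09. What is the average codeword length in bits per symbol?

3.06 bits/symbol

L̄ = Σ pᵢ·ℓᵢ = 0.19·3 + 0.11·2 + 0.18·3 + 0.06·4 + 0.17·3 + 0.20·4 + 0.09·2 = 3.06 bits/symbol.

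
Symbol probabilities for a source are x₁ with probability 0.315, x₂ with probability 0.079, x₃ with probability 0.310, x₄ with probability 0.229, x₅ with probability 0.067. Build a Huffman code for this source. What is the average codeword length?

2.146 bits/symbol

Repeatedly combine the two least-probable nodes; the expected code length is the sum of the merged weights.
merge 67/1000 + 79/1000 → 73/500
merge 73/500 + 229/1000 → 3/8
merge 31/100 + 63/200 → 5/8
merge 3/8 + 5/8 → 1
L = 73/500 + 3/8 + 5/8 + 1 = 1073/500 = 2.146 bits/symbol.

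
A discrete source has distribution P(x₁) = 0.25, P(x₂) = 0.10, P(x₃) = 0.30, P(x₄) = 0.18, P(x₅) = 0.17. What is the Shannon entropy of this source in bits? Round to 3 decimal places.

H = −Σ pᵢ log₂ pᵢ.
−0.25·log₂(0.25) = 0.5000
−0.10·log₂(0.10) = 0.3322
−0.30·log₂(0.30) = 0.5211
−0.18·log₂(0.18) = 0.4453
−0.17·log₂(0.17) = 0.4346
Sum ≈ 2.2332 → 2.233 bits.

2.233 bits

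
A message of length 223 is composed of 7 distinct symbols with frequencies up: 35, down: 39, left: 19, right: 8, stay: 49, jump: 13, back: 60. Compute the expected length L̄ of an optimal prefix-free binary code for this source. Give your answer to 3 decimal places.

2.605 bits/symbol

Probabilities are the counts divided by 223.
Repeatedly combine the two least-probable nodes; the expected code length is the sum of the merged weights.
merge 8/223 + 13/223 → 21/223
merge 19/223 + 21/223 → 40/223
merge 35/223 + 39/223 → 74/223
merge 40/223 + 49/223 → 89/223
merge 60/223 + 74/223 → 134/223
merge 89/223 + 134/223 → 1
L = 21/223 + 40/223 + 74/223 + 89/223 + 134/223 + 1 = 581/223 ≈ 2.605 bits/symbol.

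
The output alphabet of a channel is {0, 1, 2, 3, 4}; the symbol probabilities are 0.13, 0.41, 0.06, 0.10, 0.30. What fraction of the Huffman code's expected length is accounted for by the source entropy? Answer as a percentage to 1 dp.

Entropy H = −Σ p log₂ p ≈ 2.0068 bits.
Huffman merges: 3/50+1/10→4/25; 13/100+4/25→29/100; 29/100+3/10→59/100; 41/100+59/100→1. L = 51/25 ≈ 2.0400.
Efficiency = H/L = 2.0068/2.0400 = 98.4%.

98.4%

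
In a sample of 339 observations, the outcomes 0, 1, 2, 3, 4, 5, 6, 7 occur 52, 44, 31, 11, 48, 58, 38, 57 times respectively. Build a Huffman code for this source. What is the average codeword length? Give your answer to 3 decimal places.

2.953 bits/symbol

Probabilities are the counts divided by 339.
Repeatedly combine the two least-probable nodes; the expected code length is the sum of the merged weights.
merge 11/339 + 31/339 → 14/113
merge 38/339 + 14/113 → 80/339
merge 44/339 + 16/113 → 92/339
merge 52/339 + 19/113 → 109/339
merge 58/339 + 80/339 → 46/113
merge 92/339 + 109/339 → 67/113
merge 46/113 + 67/113 → 1
L = 14/113 + 80/339 + 92/339 + 109/339 + 46/113 + 67/113 + 1 = 1001/339 ≈ 2.953 bits/symbol.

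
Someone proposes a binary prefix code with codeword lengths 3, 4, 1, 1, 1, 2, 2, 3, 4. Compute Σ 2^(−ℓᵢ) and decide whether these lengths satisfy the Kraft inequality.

With common denominator 2^4 = 16: Σ 2^(−ℓᵢ) = 2/16 + 1/16 + 8/16 + 8/16 + 8/16 + 4/16 + 4/16 + 2/16 + 1/16 = 38/16 = 2.375.
Kraft's inequality requires Σ ≤ 1; here Σ = 2.375 > 1, so no such prefix code exists.

2.375; no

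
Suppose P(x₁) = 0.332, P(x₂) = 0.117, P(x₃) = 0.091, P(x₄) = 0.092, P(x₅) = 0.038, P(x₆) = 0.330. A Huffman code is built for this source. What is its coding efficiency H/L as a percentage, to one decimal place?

Entropy H = −Σ p log₂ p ≈ 2.2288 bits.
Huffman merges: 19/500+91/1000→129/1000; 23/250+117/1000→209/1000; 129/1000+209/1000→169/500; 33/100+83/250→331/500; 169/500+331/500→1. L = 1169/500 ≈ 2.3380.
Efficiency = H/L = 2.2288/2.3380 = 95.3%.

95.3%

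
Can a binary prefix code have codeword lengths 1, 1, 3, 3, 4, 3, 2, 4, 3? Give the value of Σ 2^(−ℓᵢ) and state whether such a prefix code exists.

With common denominator 2^4 = 16: Σ 2^(−ℓᵢ) = 8/16 + 8/16 + 2/16 + 2/16 + 1/16 + 2/16 + 4/16 + 1/16 + 2/16 = 30/16 = 1.875.
Kraft's inequality requires Σ ≤ 1; here Σ = 1.875 > 1, so no such prefix code exists.

1.875; no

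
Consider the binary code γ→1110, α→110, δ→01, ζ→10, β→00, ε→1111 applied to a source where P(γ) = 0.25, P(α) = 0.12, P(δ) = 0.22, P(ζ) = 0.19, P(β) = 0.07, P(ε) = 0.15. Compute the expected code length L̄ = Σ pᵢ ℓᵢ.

2.92 bits/symbol

L̄ = Σ pᵢ·ℓᵢ = 0.25·4 + 0.12·3 + 0.22·2 + 0.19·2 + 0.07·2 + 0.15·4 = 2.92 bits/symbol.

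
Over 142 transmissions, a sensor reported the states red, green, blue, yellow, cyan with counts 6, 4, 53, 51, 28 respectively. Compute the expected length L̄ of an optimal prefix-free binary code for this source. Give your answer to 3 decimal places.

Probabilities are the counts divided by 142.
Repeatedly combine the two least-probable nodes; the expected code length is the sum of the merged weights.
merge 2/71 + 3/71 → 5/71
merge 5/71 + 14/71 → 19/71
merge 19/71 + 51/142 → 89/142
merge 53/142 + 89/142 → 1
L = 5/71 + 19/71 + 89/142 + 1 = 279/142 ≈ 1.965 bits/symbol.

1.965 bits/symbol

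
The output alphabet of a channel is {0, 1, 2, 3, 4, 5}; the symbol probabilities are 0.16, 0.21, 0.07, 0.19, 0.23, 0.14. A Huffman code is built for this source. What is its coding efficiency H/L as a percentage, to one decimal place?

Entropy H = −Σ p log₂ p ≈ 2.5044 bits.
Huffman merges: 7/100+7/50→21/100; 4/25+19/100→7/20; 21/100+21/100→21/50; 23/100+7/20→29/50; 21/50+29/50→1. L = 64/25 ≈ 2.5600.
Efficiency = H/L = 2.5044/2.5600 = 97.8%.

97.8%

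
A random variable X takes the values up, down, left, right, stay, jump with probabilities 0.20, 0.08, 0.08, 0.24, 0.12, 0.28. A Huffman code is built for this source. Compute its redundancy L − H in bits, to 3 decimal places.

Entropy H = −Σ p log₂ p ≈ 2.4228 bits.
Huffman merges: 2/25+2/25→4/25; 3/25+4/25→7/25; 1/5+6/25→11/25; 7/25+7/25→14/25; 11/25+14/25→1. L = 61/25 ≈ 2.4400.
L − H = 2.4400 − 2.4228 = 0.017 bits.

0.017 bits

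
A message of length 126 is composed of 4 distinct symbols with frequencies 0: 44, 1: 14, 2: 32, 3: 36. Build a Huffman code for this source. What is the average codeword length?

2 bits/symbol

Probabilities are the counts divided by 126.
Repeatedly combine the two least-probable nodes; the expected code length is the sum of the merged weights.
merge 1/9 + 16/63 → 23/63
merge 2/7 + 22/63 → 40/63
merge 23/63 + 40/63 → 1
L = 23/63 + 40/63 + 1 = 2 bits/symbol.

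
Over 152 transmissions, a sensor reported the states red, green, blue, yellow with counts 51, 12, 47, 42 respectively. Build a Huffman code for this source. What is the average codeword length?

2 bits/symbol

Probabilities are the counts divided by 152.
Repeatedly combine the two least-probable nodes; the expected code length is the sum of the merged weights.
merge 3/38 + 21/76 → 27/76
merge 47/152 + 51/152 → 49/76
merge 27/76 + 49/76 → 1
L = 27/76 + 49/76 + 1 = 2 bits/symbol.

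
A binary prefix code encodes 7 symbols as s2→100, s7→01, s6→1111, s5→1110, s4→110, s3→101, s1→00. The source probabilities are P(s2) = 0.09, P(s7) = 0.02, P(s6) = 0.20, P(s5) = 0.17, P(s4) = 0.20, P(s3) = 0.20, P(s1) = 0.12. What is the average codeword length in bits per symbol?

3.23 bits/symbol

L̄ = Σ pᵢ·ℓᵢ = 0.09·3 + 0.02·2 + 0.20·4 + 0.17·4 + 0.20·3 + 0.20·3 + 0.12·2 = 3.23 bits/symbol.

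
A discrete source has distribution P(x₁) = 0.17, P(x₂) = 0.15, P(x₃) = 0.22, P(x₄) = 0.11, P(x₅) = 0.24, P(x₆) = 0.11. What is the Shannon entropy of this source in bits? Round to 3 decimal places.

H = −Σ pᵢ log₂ pᵢ.
−0.17·log₂(0.17) = 0.4346
−0.15·log₂(0.15) = 0.4105
−0.22·log₂(0.22) = 0.4806
−0.11·log₂(0.11) = 0.3503
−0.24·log₂(0.24) = 0.4941
−0.11·log₂(0.11) = 0.3503
Sum ≈ 2.5204 → 2.520 bits.

2.520 bits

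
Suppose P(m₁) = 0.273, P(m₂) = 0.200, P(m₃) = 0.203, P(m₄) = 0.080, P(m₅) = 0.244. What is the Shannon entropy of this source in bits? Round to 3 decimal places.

2.231 bits

H = −Σ pᵢ log₂ pᵢ.
−0.273·log₂(0.273) = 0.5113
−0.200·log₂(0.200) = 0.4644
−0.203·log₂(0.203) = 0.4670
−0.080·log₂(0.080) = 0.2915
−0.244·log₂(0.244) = 0.4966
Sum ≈ 2.2308 → 2.231 bits.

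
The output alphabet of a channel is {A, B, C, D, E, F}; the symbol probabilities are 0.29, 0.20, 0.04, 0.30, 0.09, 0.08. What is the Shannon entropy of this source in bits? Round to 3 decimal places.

2.293 bits

H = −Σ pᵢ log₂ pᵢ.
−0.29·log₂(0.29) = 0.5179
−0.20·log₂(0.20) = 0.4644
−0.04·log₂(0.04) = 0.1858
−0.30·log₂(0.30) = 0.5211
−0.09·log₂(0.09) = 0.3127
−0.08·log₂(0.08) = 0.2915
Sum ≈ 2.2933 → 2.293 bits.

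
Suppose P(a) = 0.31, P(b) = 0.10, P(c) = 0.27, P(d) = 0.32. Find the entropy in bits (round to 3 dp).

H = −Σ pᵢ log₂ pᵢ.
−0.31·log₂(0.31) = 0.5238
−0.10·log₂(0.10) = 0.3322
−0.27·log₂(0.27) = 0.5100
−0.32·log₂(0.32) = 0.5260
Sum ≈ 1.8920 → 1.892 bits.

1.892 bits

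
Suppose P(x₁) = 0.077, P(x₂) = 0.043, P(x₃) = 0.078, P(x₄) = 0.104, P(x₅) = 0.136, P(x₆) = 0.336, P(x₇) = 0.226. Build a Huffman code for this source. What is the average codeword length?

2.558 bits/symbol

Repeatedly combine the two least-probable nodes; the expected code length is the sum of the merged weights.
merge 43/1000 + 77/1000 → 3/25
merge 39/500 + 13/125 → 91/500
merge 3/25 + 17/125 → 32/125
merge 91/500 + 113/500 → 51/125
merge 32/125 + 42/125 → 74/125
merge 51/125 + 74/125 → 1
L = 3/25 + 91/500 + 32/125 + 51/125 + 74/125 + 1 = 1279/500 = 2.558 bits/symbol.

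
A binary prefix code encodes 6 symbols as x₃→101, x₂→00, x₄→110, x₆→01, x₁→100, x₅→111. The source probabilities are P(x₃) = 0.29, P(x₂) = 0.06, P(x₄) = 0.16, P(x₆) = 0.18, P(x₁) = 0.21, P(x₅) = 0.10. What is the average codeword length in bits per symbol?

L̄ = Σ pᵢ·ℓᵢ = 0.29·3 + 0.06·2 + 0.16·3 + 0.18·2 + 0.21·3 + 0.10·3 = 2.76 bits/symbol.

2.76 bits/symbol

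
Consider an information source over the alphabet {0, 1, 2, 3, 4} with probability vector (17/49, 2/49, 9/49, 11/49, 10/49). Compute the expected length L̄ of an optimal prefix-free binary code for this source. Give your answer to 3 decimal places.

2.224 bits/symbol

Repeatedly combine the two least-probable nodes; the expected code length is the sum of the merged weights.
merge 2/49 + 9/49 → 11/49
merge 10/49 + 11/49 → 3/7
merge 11/49 + 17/49 → 4/7
merge 3/7 + 4/7 → 1
L = 11/49 + 3/7 + 4/7 + 1 = 109/49 ≈ 2.224 bits/symbol.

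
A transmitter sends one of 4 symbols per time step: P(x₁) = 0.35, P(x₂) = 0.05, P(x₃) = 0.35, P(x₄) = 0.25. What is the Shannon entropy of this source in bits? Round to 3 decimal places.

1.776 bits

H = −Σ pᵢ log₂ pᵢ.
−0.35·log₂(0.35) = 0.5301
−0.05·log₂(0.05) = 0.2161
−0.35·log₂(0.35) = 0.5301
−0.25·log₂(0.25) = 0.5000
Sum ≈ 1.7763 → 1.776 bits.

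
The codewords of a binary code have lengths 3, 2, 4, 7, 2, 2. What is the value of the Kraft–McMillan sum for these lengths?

0.9453125

With common denominator 2^7 = 128: Σ 2^(−ℓᵢ) = 16/128 + 32/128 + 8/128 + 1/128 + 32/128 + 32/128 = 121/128 = 0.9453125.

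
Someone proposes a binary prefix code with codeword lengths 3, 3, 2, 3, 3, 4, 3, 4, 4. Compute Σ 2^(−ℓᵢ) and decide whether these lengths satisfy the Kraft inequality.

With common denominator 2^4 = 16: Σ 2^(−ℓᵢ) = 2/16 + 2/16 + 4/16 + 2/16 + 2/16 + 1/16 + 2/16 + 1/16 + 1/16 = 17/16 = 1.0625.
Kraft's inequality requires Σ ≤ 1; here Σ = 1.0625 > 1, so no such prefix code exists.

1.0625; no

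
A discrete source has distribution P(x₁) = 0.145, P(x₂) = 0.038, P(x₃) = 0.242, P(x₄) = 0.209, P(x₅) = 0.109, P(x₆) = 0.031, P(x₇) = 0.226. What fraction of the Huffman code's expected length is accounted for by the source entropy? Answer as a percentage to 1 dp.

98.8%

Entropy H = −Σ p log₂ p ≈ 2.5394 bits.
Huffman merges: 31/1000+19/500→69/1000; 69/1000+109/1000→89/500; 29/200+89/500→323/1000; 209/1000+113/500→87/200; 121/500+323/1000→113/200; 87/200+113/200→1. L = 257/100 ≈ 2.5700.
Efficiency = H/L = 2.5394/2.5700 = 98.8%.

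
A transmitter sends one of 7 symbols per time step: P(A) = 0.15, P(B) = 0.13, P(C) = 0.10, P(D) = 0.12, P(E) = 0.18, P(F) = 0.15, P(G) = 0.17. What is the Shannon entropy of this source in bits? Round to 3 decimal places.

2.783 bits

H = −Σ pᵢ log₂ pᵢ.
−0.15·log₂(0.15) = 0.4105
−0.13·log₂(0.13) = 0.3826
−0.10·log₂(0.10) = 0.3322
−0.12·log₂(0.12) = 0.3671
−0.18·log₂(0.18) = 0.4453
−0.15·log₂(0.15) = 0.4105
−0.17·log₂(0.17) = 0.4346
Sum ≈ 2.7829 → 2.783 bits.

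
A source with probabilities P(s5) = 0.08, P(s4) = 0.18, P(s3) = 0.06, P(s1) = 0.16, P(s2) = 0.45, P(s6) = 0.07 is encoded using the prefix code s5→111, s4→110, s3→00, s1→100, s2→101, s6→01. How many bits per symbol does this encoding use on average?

L̄ = Σ pᵢ·ℓᵢ = 0.08·3 + 0.18·3 + 0.06·2 + 0.16·3 + 0.45·3 + 0.07·2 = 2.87 bits/symbol.

2.87 bits/symbol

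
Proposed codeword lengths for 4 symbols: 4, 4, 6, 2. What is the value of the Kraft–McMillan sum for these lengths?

With common denominator 2^6 = 64: Σ 2^(−ℓᵢ) = 4/64 + 4/64 + 1/64 + 16/64 = 25/64 = 0.390625.

0.390625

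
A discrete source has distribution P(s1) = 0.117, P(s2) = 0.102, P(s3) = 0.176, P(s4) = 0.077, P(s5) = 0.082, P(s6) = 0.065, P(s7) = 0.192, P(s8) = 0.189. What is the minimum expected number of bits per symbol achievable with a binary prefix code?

2.945 bits/symbol

Repeatedly combine the two least-probable nodes; the expected code length is the sum of the merged weights.
merge 13/200 + 77/1000 → 71/500
merge 41/500 + 51/500 → 23/125
merge 117/1000 + 71/500 → 259/1000
merge 22/125 + 23/125 → 9/25
merge 189/1000 + 24/125 → 381/1000
merge 259/1000 + 9/25 → 619/1000
merge 381/1000 + 619/1000 → 1
L = 71/500 + 23/125 + 259/1000 + 9/25 + 381/1000 + 619/1000 + 1 = 589/200 = 2.945 bits/symbol.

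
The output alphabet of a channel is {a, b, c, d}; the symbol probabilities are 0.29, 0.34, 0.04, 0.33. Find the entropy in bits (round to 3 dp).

H = −Σ pᵢ log₂ pᵢ.
−0.29·log₂(0.29) = 0.5179
−0.34·log₂(0.34) = 0.5292
−0.04·log₂(0.04) = 0.1858
−0.33·log₂(0.33) = 0.5278
Sum ≈ 1.7607 → 1.761 bits.

1.761 bits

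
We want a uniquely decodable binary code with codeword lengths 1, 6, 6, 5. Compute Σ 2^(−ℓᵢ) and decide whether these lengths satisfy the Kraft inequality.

0.5625; yes

With common denominator 2^6 = 64: Σ 2^(−ℓᵢ) = 32/64 + 1/64 + 1/64 + 2/64 = 36/64 = 0.5625.
Kraft's inequality requires Σ ≤ 1; here Σ = 0.5625 ≤ 1, so such a prefix code exists.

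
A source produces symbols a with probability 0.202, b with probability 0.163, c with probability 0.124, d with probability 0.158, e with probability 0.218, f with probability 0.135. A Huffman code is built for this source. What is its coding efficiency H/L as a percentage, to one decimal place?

Entropy H = −Σ p log₂ p ≈ 2.5558 bits.
Huffman merges: 31/250+27/200→259/1000; 79/500+163/1000→321/1000; 101/500+109/500→21/50; 259/1000+321/1000→29/50; 21/50+29/50→1. L = 129/50 ≈ 2.5800.
Efficiency = H/L = 2.5558/2.5800 = 99.1%.

99.1%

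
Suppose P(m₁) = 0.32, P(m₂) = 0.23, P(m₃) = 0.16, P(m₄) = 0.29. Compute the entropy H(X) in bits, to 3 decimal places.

H = −Σ pᵢ log₂ pᵢ.
−0.32·log₂(0.32) = 0.5260
−0.23·log₂(0.23) = 0.4877
−0.16·log₂(0.16) = 0.4230
−0.29·log₂(0.29) = 0.5179
Sum ≈ 1.9546 → 1.955 bits.

1.955 bits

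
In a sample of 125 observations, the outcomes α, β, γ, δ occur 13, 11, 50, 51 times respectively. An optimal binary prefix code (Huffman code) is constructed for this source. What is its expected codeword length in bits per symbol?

Probabilities are the counts divided by 125.
Repeatedly combine the two least-probable nodes; the expected code length is the sum of the merged weights.
merge 11/125 + 13/125 → 24/125
merge 24/125 + 2/5 → 74/125
merge 51/125 + 74/125 → 1
L = 24/125 + 74/125 + 1 = 223/125 = 1.784 bits/symbol.

1.784 bits/symbol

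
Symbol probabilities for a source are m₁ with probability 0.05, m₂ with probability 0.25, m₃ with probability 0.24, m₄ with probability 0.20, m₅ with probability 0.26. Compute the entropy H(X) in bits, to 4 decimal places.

H = −Σ pᵢ log₂ pᵢ.
−0.05·log₂(0.05) = 0.2161
−0.25·log₂(0.25) = 0.5000
−0.24·log₂(0.24) = 0.4941
−0.20·log₂(0.20) = 0.4644
−0.26·log₂(0.26) = 0.5053
Sum ≈ 2.1799 → 2.1799 bits.

2.1799 bits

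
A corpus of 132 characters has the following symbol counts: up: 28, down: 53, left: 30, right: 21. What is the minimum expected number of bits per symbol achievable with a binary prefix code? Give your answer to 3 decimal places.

1.970 bits/symbol

Probabilities are the counts divided by 132.
Repeatedly combine the two least-probable nodes; the expected code length is the sum of the merged weights.
merge 7/44 + 7/33 → 49/132
merge 5/22 + 49/132 → 79/132
merge 53/132 + 79/132 → 1
L = 49/132 + 79/132 + 1 = 65/33 ≈ 1.970 bits/symbol.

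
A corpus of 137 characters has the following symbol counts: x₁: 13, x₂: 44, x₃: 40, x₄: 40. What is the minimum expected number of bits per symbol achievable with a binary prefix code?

Probabilities are the counts divided by 137.
Repeatedly combine the two least-probable nodes; the expected code length is the sum of the merged weights.
merge 13/137 + 40/137 → 53/137
merge 40/137 + 44/137 → 84/137
merge 53/137 + 84/137 → 1
L = 53/137 + 84/137 + 1 = 2 bits/symbol.

2 bits/symbol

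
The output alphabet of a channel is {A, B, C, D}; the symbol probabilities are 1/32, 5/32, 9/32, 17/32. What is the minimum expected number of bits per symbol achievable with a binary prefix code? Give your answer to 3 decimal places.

1.656 bits/symbol

Repeatedly combine the two least-probable nodes; the expected code length is the sum of the merged weights.
merge 1/32 + 5/32 → 3/16
merge 3/16 + 9/32 → 15/32
merge 15/32 + 17/32 → 1
L = 3/16 + 15/32 + 1 = 53/32 ≈ 1.656 bits/symbol.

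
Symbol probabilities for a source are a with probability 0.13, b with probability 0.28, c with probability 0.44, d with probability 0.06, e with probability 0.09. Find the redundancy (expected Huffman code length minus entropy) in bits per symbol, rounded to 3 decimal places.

Entropy H = −Σ p log₂ p ≈ 1.9742 bits.
Huffman merges: 3/50+9/100→3/20; 13/100+3/20→7/25; 7/25+7/25→14/25; 11/25+14/25→1. L = 199/100 ≈ 1.9900.
L − H = 1.9900 − 1.9742 = 0.016 bits.

0.016 bits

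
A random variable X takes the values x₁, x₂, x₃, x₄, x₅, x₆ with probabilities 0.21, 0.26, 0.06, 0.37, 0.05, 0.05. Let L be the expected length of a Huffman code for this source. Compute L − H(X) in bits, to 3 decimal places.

Entropy H = −Σ p log₂ p ≈ 2.1846 bits.
Huffman merges: 1/20+1/20→1/10; 3/50+1/10→4/25; 4/25+21/100→37/100; 13/50+37/100→63/100; 37/100+63/100→1. L = 113/50 ≈ 2.2600.
L − H = 2.2600 − 2.1846 = 0.075 bits.

0.075 bits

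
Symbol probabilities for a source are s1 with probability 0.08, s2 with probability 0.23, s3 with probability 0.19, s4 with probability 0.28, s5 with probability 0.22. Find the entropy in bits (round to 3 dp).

H = −Σ pᵢ log₂ pᵢ.
−0.08·log₂(0.08) = 0.2915
−0.23·log₂(0.23) = 0.4877
−0.19·log₂(0.19) = 0.4552
−0.28·log₂(0.28) = 0.5142
−0.22·log₂(0.22) = 0.4806
Sum ≈ 2.2292 → 2.229 bits.

2.229 bits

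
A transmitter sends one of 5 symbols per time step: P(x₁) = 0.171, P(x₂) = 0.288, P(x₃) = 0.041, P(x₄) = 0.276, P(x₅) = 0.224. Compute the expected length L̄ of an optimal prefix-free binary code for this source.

Repeatedly combine the two least-probable nodes; the expected code length is the sum of the merged weights.
merge 41/1000 + 171/1000 → 53/250
merge 53/250 + 28/125 → 109/250
merge 69/250 + 36/125 → 141/250
merge 109/250 + 141/250 → 1
L = 53/250 + 109/250 + 141/250 + 1 = 553/250 = 2.212 bits/symbol.

2.212 bits/symbol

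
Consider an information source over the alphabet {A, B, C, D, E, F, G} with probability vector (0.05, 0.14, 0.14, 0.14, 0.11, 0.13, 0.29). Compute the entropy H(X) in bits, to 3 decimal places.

2.658 bits

H = −Σ pᵢ log₂ pᵢ.
−0.05·log₂(0.05) = 0.2161
−0.14·log₂(0.14) = 0.3971
−0.14·log₂(0.14) = 0.3971
−0.14·log₂(0.14) = 0.3971
−0.11·log₂(0.11) = 0.3503
−0.13·log₂(0.13) = 0.3826
−0.29·log₂(0.29) = 0.5179
Sum ≈ 2.6583 → 2.658 bits.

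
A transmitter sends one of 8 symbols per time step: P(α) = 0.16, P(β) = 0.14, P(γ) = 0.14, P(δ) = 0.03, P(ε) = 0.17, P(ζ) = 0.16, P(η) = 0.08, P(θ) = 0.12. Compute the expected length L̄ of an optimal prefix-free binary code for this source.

2.94 bits/symbol

Repeatedly combine the two least-probable nodes; the expected code length is the sum of the merged weights.
merge 3/100 + 2/25 → 11/100
merge 11/100 + 3/25 → 23/100
merge 7/50 + 7/50 → 7/25
merge 4/25 + 4/25 → 8/25
merge 17/100 + 23/100 → 2/5
merge 7/25 + 8/25 → 3/5
merge 2/5 + 3/5 → 1
L = 11/100 + 23/100 + 7/25 + 8/25 + 2/5 + 3/5 + 1 = 147/50 = 2.94 bits/symbol.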